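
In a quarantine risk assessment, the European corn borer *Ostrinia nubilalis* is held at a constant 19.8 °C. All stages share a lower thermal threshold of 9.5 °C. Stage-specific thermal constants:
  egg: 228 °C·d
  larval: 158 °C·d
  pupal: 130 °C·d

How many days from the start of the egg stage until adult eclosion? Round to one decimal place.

Daily accumulation at 19.8 °C = 19.8 − 9.5 = 10.3 DD/day.
Total K = 228 + 158 + 130 = 516 DD.
Total duration = 516 / 10.3 = 50.097 ≈ 50.1 days.

50.1 days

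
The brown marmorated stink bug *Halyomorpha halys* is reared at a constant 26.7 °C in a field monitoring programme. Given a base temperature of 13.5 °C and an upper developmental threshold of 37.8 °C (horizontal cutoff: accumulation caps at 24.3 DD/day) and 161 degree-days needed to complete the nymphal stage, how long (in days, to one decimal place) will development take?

12.2 days

Daily accumulation = 26.7 − 13.5 = 13.2 DD/day.
Duration = 161 / 13.2 = 12.197 ≈ 12.2 days.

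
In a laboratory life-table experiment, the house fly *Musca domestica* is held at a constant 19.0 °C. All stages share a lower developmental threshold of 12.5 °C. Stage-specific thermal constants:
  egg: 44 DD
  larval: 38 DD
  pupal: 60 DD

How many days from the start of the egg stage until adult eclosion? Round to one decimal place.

21.8 days

Daily accumulation at 19.0 °C = 19.0 − 12.5 = 6.5 DD/day.
Total K = 44 + 38 + 60 = 142 DD.
Total duration = 142 / 6.5 = 21.846 ≈ 21.8 days.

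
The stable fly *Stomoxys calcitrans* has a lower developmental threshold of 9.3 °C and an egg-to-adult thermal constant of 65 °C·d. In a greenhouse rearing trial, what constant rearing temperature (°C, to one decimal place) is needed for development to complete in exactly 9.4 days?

16.2 °C

Required daily accumulation = 65 / 9.4 = 6.915 DD/day.
T = T_base + 6.915 = 9.3 + 6.915 = 16.215 ≈ 16.2 °C.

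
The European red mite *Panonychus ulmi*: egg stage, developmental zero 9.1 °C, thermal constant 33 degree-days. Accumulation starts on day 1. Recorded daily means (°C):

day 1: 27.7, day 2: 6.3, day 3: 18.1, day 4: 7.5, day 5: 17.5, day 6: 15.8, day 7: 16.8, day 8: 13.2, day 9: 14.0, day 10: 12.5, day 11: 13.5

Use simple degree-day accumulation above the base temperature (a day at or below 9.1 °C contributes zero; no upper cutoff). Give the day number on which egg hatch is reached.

day 5

Daily DD above 9.1 °C: 18.6, 0.0, 9.0, 0.0, 8.4, 6.7, 7.7, 4.1, 4.9, 3.4, 4.4.
Cumulative: 18.6, 18.6, 27.6, 27.6, 36.0, 42.7, 50.4, 54.5, 59.4, 62.8, 67.2.
The total first reaches 33 DD on day 5.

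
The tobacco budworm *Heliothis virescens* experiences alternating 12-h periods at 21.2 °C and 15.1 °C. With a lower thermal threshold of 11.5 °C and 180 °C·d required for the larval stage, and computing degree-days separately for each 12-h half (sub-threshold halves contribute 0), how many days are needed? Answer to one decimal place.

Day half: max(0, 21.2 − 11.5) × 0.5 = 9.7 × 0.5 = 4.85 DD.
Night half: max(0, 15.1 − 11.5) × 0.5 = 3.6 × 0.5 = 1.80 DD.
Per 24 h: 6.65 DD/day.
Duration = 180 / 6.65 = 27.068 ≈ 27.1 days.

27.1 days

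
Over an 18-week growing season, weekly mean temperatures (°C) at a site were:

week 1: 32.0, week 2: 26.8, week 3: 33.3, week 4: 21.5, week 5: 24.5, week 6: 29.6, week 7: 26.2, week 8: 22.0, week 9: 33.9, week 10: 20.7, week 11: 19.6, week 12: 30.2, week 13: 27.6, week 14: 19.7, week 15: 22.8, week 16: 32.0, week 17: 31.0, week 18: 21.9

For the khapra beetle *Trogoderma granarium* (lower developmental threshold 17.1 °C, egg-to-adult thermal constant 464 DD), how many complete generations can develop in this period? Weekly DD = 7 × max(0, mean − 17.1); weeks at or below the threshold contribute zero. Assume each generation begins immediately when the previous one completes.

2 generations

Weekly DD (7 × max(0, T̄ − 17.1)): 104.3, 67.9, 113.4, 30.8, 51.8, 87.5, 63.7, 34.3, 117.6, 25.2, 17.5, 91.7, 73.5, 18.2, 39.9, 104.3, 97.3, 33.6.
Season total = 1172.5 DD.
Complete generations = ⌊1172.5 / 464⌋ = 2.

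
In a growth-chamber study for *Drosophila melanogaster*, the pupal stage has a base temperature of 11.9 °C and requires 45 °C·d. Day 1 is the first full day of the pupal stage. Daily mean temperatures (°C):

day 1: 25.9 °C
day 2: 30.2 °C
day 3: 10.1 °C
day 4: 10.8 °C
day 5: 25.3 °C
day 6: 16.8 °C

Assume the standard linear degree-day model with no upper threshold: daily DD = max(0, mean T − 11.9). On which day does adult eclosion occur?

Daily DD above 11.9 °C: 14.0, 18.3, 0.0, 0.0, 13.4, 4.9.
Cumulative: 14.0, 32.3, 32.3, 32.3, 45.7, 50.6.
The total first reaches 45 DD on day 5.

day 5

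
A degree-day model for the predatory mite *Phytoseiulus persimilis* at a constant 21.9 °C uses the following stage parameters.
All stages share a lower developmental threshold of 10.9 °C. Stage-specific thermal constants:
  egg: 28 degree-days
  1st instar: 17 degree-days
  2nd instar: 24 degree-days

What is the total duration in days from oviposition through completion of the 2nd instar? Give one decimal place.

Daily accumulation at 21.9 °C = 21.9 − 10.9 = 11.0 DD/day.
Total K = 28 + 17 + 24 = 69 DD.
Total duration = 69 / 11.0 = 6.273 ≈ 6.3 days.

6.3 days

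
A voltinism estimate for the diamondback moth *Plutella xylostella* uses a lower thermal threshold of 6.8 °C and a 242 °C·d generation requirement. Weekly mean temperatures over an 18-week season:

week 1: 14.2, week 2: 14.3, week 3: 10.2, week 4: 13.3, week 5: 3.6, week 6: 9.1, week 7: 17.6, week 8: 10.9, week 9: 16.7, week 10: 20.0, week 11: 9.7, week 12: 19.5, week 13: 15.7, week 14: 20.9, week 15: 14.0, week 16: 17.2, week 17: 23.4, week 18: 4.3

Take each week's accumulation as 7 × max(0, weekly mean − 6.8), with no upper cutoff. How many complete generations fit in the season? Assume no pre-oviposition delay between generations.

Weekly DD (7 × max(0, T̄ − 6.8)): 51.8, 52.5, 23.8, 45.5, 0.0, 16.1, 75.6, 28.7, 69.3, 92.4, 20.3, 88.9, 62.3, 98.7, 50.4, 72.8, 116.2, 0.0.
Season total = 965.3 DD.
Complete generations = ⌊965.3 / 242⌋ = 3.

3 generations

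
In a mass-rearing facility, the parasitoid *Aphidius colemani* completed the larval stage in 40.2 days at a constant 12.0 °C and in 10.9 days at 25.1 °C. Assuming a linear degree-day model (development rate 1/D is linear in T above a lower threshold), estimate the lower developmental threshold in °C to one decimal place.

7.1 °C

Equal thermal constants: D₁(T₁ − T_b) = D₂(T₂ − T_b).
40.2·(12.0 − T_b) = 10.9·(25.1 − T_b)
T_b = (40.2·12.0 − 10.9·25.1) / (40.2 − 10.9) = 208.81 / 29.3 = 7.127 °C ≈ 7.1 °C.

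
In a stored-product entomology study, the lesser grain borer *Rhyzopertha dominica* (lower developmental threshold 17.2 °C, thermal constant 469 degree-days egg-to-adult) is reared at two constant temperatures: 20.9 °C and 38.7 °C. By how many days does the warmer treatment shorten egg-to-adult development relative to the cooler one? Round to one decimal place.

104.9 days

At 20.9 °C: 469 / (20.9 − 17.2) = 469 / 3.7 = 126.757 d.
At 38.7 °C: 469 / (38.7 − 17.2) = 469 / 21.5 = 21.814 d.
Difference = |126.757 − 21.814| = 104.943 ≈ 104.9 days.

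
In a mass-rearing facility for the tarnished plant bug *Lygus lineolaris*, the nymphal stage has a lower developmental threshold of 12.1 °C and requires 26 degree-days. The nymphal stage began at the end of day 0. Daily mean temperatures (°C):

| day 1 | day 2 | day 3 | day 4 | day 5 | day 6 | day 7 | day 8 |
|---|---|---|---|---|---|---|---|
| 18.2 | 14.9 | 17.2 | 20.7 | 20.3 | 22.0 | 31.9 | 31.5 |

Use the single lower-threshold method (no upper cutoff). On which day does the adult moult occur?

Daily DD above 12.1 °C: 6.1, 2.8, 5.1, 8.6, 8.2, 9.9, 19.8, 19.4.
Cumulative: 6.1, 8.9, 14.0, 22.6, 30.8, 40.7, 60.5, 79.9.
The total first reaches 26 DD on day 5.

day 5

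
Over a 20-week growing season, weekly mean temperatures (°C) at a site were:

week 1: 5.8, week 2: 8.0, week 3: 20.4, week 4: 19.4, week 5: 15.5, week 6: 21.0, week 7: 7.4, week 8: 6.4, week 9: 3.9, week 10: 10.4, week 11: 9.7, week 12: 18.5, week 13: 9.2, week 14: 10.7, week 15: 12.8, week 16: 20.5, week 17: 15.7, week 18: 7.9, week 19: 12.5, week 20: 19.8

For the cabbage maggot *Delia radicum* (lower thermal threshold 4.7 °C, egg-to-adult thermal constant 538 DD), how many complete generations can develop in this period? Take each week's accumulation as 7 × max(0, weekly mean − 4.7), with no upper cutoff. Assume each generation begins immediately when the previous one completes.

2 generations

Weekly DD (7 × max(0, T̄ − 4.7)): 7.7, 23.1, 109.9, 102.9, 75.6, 114.1, 18.9, 11.9, 0.0, 39.9, 35.0, 96.6, 31.5, 42.0, 56.7, 110.6, 77.0, 22.4, 54.6, 105.7.
Season total = 1136.1 DD.
Complete generations = ⌊1136.1 / 538⌋ = 2.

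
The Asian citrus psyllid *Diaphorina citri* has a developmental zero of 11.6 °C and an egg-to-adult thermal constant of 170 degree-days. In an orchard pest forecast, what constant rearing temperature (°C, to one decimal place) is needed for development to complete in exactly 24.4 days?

18.6 °C

Required daily accumulation = 170 / 24.4 = 6.967 DD/day.
T = T_base + 6.967 = 11.6 + 6.967 = 18.567 ≈ 18.6 °C.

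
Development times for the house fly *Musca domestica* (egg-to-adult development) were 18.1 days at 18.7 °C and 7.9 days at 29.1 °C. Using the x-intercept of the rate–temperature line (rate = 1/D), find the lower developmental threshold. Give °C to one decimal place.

Under the model K = D·(T − T_b), so D₁·(T₁ − T_b) = D₂·(T₂ − T_b).
18.1·(18.7 − T_b) = 7.9·(29.1 − T_b)
T_b = (18.1·18.7 − 7.9·29.1) / (18.1 − 7.9) = 108.58 / 10.2 = 10.645 °C ≈ 10.6 °C.

10.6 °C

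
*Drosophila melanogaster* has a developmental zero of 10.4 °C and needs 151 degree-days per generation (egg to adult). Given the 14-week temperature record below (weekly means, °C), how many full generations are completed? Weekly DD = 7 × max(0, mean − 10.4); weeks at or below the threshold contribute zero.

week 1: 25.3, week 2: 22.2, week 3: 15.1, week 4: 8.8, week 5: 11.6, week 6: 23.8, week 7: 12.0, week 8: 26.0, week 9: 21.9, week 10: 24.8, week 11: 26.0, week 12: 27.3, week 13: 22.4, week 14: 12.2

Weekly DD (7 × max(0, T̄ − 10.4)): 104.3, 82.6, 32.9, 0.0, 8.4, 93.8, 11.2, 109.2, 80.5, 100.8, 109.2, 118.3, 84.0, 12.6.
Season total = 947.8 DD.
Complete generations = ⌊947.8 / 151⌋ = 6.

6 generations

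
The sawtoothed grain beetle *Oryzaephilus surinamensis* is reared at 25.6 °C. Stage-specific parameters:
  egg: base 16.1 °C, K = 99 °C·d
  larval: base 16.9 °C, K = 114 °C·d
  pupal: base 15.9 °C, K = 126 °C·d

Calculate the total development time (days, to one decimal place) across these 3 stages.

egg: 99 / (25.6 − 16.1) = 99 / 9.5 = 10.421 d.
larval: 114 / (25.6 − 16.9) = 114 / 8.7 = 13.103 d.
pupal: 126 / (25.6 − 15.9) = 126 / 9.7 = 12.990 d.
Sum = 36.514 ≈ 36.5 days.

36.5 days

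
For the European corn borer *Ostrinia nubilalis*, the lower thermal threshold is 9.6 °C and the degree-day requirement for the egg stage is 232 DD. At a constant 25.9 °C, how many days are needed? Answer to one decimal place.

Daily accumulation = 25.9 − 9.6 = 16.3 DD/day.
Duration = 232 / 16.3 = 14.233 ≈ 14.2 days.

14.2 days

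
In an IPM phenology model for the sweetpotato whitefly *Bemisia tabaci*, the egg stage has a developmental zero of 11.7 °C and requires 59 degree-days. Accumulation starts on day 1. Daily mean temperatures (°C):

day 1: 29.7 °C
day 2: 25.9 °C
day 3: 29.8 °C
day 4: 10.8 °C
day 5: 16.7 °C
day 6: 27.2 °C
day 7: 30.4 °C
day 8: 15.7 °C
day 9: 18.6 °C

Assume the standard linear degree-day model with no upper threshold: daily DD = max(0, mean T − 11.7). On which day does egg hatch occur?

Daily DD above 11.7 °C: 18.0, 14.2, 18.1, 0.0, 5.0, 15.5, 18.7, 4.0, 6.9.
Cumulative: 18.0, 32.2, 50.3, 50.3, 55.3, 70.8, 89.5, 93.5, 100.4.
The total first reaches 59 DD on day 6.

day 6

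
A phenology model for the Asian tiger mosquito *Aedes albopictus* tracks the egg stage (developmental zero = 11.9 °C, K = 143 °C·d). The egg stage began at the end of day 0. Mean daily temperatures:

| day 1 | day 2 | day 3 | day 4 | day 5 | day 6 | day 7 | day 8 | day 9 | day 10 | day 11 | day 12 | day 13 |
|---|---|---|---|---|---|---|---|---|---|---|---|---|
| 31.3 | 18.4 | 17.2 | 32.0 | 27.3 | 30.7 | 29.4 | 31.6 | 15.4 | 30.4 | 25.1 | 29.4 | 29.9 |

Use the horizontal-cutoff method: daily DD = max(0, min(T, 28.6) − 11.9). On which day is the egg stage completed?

day 11

Daily DD above 11.9 °C (capped at 16.7): 16.7, 6.5, 5.3, 16.7, 15.4, 16.7, 16.7, 16.7, 3.5, 16.7, 13.2, 16.7, 16.7.
Cumulative: 16.7, 23.2, 28.5, 45.2, 60.6, 77.3, 94.0, 110.7, 114.2, 130.9, 144.1, 160.8, 177.5.
The total first reaches 143 DD on day 11.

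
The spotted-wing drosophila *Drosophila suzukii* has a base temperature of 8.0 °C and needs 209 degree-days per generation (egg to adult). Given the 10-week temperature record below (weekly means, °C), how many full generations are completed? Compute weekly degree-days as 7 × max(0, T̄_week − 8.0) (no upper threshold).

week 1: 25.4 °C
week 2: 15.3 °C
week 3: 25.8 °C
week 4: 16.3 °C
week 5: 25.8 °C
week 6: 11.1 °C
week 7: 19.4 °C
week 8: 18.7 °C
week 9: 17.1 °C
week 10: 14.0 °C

3 generations

Weekly DD (7 × max(0, T̄ − 8.0)): 121.8, 51.1, 124.6, 58.1, 124.6, 21.7, 79.8, 74.9, 63.7, 42.0.
Season total = 762.3 DD.
Complete generations = ⌊762.3 / 209⌋ = 3.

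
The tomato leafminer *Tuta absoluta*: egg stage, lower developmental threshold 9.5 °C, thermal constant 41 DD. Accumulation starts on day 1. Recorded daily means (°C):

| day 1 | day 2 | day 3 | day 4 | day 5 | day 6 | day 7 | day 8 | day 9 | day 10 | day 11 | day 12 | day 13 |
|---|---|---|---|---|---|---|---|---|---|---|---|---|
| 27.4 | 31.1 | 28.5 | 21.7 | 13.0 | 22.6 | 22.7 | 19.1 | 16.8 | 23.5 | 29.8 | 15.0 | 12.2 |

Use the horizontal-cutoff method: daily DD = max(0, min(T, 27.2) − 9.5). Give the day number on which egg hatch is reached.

day 3

Daily DD above 9.5 °C (capped at 17.7): 17.7, 17.7, 17.7, 12.2, 3.5, 13.1, 13.2, 9.6, 7.3, 14.0, 17.7, 5.5, 2.7.
Cumulative: 17.7, 35.4, 53.1, 65.3, 68.8, 81.9, 95.1, 104.7, 112.0, 126.0, 143.7, 149.2, 151.9.
The total first reaches 41 DD on day 3.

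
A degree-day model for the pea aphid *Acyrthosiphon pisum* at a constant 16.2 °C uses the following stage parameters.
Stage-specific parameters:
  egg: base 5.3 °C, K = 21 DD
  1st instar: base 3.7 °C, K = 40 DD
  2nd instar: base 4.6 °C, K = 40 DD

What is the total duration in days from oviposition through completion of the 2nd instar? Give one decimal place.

egg: 21 / (16.2 − 5.3) = 21 / 10.9 = 1.927 d.
1st instar: 40 / (16.2 − 3.7) = 40 / 12.5 = 3.200 d.
2nd instar: 40 / (16.2 − 4.6) = 40 / 11.6 = 3.448 d.
Sum = 8.575 ≈ 8.6 days.

8.6 days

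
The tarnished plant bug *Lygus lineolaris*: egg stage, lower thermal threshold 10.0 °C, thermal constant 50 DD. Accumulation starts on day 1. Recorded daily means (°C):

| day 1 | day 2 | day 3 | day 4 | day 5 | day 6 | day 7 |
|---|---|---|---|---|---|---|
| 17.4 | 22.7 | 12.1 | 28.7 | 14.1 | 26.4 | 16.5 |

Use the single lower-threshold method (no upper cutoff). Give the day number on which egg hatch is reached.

Daily DD above 10.0 °C: 7.4, 12.7, 2.1, 18.7, 4.1, 16.4, 6.5.
Cumulative: 7.4, 20.1, 22.2, 40.9, 45.0, 61.4, 67.9.
The total first reaches 50 DD on day 6.

day 6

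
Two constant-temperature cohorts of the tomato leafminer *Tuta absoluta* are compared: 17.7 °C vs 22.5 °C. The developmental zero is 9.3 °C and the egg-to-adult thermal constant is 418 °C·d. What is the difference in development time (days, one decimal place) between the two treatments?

At 17.7 °C: 418 / (17.7 − 9.3) = 418 / 8.4 = 49.762 d.
At 22.5 °C: 418 / (22.5 − 9.3) = 418 / 13.2 = 31.667 d.
Difference = |49.762 − 31.667| = 18.095 ≈ 18.1 days.

18.1 days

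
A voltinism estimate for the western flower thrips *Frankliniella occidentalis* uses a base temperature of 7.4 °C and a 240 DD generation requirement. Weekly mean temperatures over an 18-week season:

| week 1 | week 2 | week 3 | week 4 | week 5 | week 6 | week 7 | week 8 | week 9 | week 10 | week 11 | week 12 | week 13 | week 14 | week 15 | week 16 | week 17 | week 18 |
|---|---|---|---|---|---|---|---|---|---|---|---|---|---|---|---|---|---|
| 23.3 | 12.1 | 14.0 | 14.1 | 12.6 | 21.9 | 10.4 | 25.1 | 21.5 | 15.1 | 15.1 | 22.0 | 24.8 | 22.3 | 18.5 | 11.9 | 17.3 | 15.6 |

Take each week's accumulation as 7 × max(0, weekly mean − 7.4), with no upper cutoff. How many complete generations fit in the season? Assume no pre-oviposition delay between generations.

Weekly DD (7 × max(0, T̄ − 7.4)): 111.3, 32.9, 46.2, 46.9, 36.4, 101.5, 21.0, 123.9, 98.7, 53.9, 53.9, 102.2, 121.8, 104.3, 77.7, 31.5, 69.3, 57.4.
Season total = 1290.8 DD.
Complete generations = ⌊1290.8 / 240⌋ = 5.

5 generations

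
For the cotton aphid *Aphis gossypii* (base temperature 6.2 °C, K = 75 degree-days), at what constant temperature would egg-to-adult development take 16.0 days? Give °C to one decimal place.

Required daily accumulation = 75 / 16.0 = 4.688 DD/day.
T = T_base + 4.688 = 6.2 + 4.688 = 10.887 ≈ 10.9 °C.

10.9 °C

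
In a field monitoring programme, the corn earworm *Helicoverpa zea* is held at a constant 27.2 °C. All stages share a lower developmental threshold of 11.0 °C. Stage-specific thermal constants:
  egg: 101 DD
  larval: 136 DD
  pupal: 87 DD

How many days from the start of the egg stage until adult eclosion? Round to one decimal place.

20.0 days

Daily accumulation at 27.2 °C = 27.2 − 11.0 = 16.2 DD/day.
Total K = 101 + 136 + 87 = 324 DD.
Total duration = 324 / 16.2 = 20.000 ≈ 20.0 days.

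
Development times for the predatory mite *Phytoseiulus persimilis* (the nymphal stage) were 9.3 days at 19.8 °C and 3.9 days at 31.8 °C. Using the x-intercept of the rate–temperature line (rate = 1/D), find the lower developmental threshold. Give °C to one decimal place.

Equal thermal constants: D₁(T₁ − T_b) = D₂(T₂ − T_b).
9.3·(19.8 − T_b) = 3.9·(31.8 − T_b)
T_b = (9.3·19.8 − 3.9·31.8) / (9.3 − 3.9) = 60.12 / 5.4 = 11.133 °C ≈ 11.1 °C.

11.1 °C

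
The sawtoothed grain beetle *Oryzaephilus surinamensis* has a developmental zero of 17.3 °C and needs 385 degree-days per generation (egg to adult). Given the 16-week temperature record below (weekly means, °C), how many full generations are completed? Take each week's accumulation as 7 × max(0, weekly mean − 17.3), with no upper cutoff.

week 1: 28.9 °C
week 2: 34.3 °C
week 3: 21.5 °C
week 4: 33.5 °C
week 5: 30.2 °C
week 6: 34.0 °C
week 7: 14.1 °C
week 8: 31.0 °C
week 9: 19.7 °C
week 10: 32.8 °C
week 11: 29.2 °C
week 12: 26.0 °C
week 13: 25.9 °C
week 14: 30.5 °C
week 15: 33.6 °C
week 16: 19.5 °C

3 generations

Weekly DD (7 × max(0, T̄ − 17.3)): 81.2, 119.0, 29.4, 113.4, 90.3, 116.9, 0.0, 95.9, 16.8, 108.5, 83.3, 60.9, 60.2, 92.4, 114.1, 15.4.
Season total = 1197.7 DD.
Complete generations = ⌊1197.7 / 385⌋ = 3.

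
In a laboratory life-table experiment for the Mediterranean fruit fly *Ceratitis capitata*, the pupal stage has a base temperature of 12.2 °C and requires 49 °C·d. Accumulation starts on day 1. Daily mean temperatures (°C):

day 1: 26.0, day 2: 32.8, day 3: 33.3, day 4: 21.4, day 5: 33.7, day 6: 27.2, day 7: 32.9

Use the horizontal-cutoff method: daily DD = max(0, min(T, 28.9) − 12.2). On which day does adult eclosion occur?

day 4

Daily DD above 12.2 °C (capped at 16.7): 13.8, 16.7, 16.7, 9.2, 16.7, 15.0, 16.7.
Cumulative: 13.8, 30.5, 47.2, 56.4, 73.1, 88.1, 104.8.
The total first reaches 49 DD on day 4.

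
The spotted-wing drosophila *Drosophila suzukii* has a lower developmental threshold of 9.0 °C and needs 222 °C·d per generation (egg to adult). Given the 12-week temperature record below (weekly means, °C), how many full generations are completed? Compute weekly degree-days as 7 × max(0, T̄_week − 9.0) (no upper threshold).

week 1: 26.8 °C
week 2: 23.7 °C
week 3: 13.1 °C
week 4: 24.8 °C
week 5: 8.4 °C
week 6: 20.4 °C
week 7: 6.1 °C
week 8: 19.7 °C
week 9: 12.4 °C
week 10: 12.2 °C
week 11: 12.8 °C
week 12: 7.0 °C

2 generations

Weekly DD (7 × max(0, T̄ − 9.0)): 124.6, 102.9, 28.7, 110.6, 0.0, 79.8, 0.0, 74.9, 23.8, 22.4, 26.6, 0.0.
Season total = 594.3 DD.
Complete generations = ⌊594.3 / 222⌋ = 2.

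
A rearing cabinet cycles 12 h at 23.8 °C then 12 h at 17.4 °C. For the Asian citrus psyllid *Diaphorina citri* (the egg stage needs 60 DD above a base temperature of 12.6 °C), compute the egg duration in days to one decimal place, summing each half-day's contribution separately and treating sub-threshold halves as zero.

7.5 days

Day half: max(0, 23.8 − 12.6) × 0.5 = 11.2 × 0.5 = 5.60 DD.
Night half: max(0, 17.4 − 12.6) × 0.5 = 4.8 × 0.5 = 2.40 DD.
Per 24 h: 8.00 DD/day.
Duration = 60 / 8.00 = 7.500 ≈ 7.5 days.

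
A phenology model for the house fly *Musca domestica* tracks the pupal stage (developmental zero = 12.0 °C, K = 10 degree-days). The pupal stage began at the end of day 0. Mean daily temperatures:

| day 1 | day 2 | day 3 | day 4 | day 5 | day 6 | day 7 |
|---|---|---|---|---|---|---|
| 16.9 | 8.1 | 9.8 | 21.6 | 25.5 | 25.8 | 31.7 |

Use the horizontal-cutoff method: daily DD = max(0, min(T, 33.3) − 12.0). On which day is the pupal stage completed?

Daily DD above 12.0 °C (capped at 21.3): 4.9, 0.0, 0.0, 9.6, 13.5, 13.8, 19.7.
Cumulative: 4.9, 4.9, 4.9, 14.5, 28.0, 41.8, 61.5.
The total first reaches 10 DD on day 4.

day 4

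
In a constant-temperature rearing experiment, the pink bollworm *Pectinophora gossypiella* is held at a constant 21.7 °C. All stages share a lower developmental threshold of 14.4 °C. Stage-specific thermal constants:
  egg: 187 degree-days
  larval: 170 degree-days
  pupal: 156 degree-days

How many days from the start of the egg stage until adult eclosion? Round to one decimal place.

Daily accumulation at 21.7 °C = 21.7 − 14.4 = 7.3 DD/day.
Total K = 187 + 170 + 156 = 513 DD.
Total duration = 513 / 7.3 = 70.274 ≈ 70.3 days.

70.3 days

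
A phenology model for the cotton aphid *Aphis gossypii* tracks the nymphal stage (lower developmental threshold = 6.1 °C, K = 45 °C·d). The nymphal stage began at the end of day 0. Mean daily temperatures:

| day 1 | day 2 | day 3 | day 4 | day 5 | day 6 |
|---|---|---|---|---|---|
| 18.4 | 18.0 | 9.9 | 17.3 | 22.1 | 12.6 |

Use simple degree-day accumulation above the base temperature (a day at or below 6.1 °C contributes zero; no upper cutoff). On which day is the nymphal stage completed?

Daily DD above 6.1 °C: 12.3, 11.9, 3.8, 11.2, 16.0, 6.5.
Cumulative: 12.3, 24.2, 28.0, 39.2, 55.2, 61.7.
The total first reaches 45 DD on day 5.

day 5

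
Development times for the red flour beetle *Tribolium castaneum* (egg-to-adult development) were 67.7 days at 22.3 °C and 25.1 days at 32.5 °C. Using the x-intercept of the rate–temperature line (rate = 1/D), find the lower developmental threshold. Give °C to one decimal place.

16.3 °C

Equal thermal constants: D₁(T₁ − T_b) = D₂(T₂ − T_b).
67.7·(22.3 − T_b) = 25.1·(32.5 − T_b)
T_b = (67.7·22.3 − 25.1·32.5) / (67.7 − 25.1) = 693.96 / 42.6 = 16.290 °C ≈ 16.3 °C.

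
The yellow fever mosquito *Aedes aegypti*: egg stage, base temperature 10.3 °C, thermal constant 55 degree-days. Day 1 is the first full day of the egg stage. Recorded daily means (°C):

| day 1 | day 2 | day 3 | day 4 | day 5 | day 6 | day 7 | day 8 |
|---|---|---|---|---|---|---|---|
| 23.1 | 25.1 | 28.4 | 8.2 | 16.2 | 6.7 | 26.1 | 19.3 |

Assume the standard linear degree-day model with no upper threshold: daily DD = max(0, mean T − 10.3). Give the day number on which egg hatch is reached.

day 7

Daily DD above 10.3 °C: 12.8, 14.8, 18.1, 0.0, 5.9, 0.0, 15.8, 9.0.
Cumulative: 12.8, 27.6, 45.7, 45.7, 51.6, 51.6, 67.4, 76.4.
The total first reaches 55 DD on day 7.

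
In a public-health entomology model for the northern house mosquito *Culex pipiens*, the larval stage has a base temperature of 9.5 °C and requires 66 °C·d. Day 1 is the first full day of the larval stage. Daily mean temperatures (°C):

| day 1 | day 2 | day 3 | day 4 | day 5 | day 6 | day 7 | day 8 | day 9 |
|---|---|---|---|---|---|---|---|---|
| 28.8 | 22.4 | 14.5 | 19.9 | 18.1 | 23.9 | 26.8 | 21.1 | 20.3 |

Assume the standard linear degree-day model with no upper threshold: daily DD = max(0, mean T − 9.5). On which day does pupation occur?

Daily DD above 9.5 °C: 19.3, 12.9, 5.0, 10.4, 8.6, 14.4, 17.3, 11.6, 10.8.
Cumulative: 19.3, 32.2, 37.2, 47.6, 56.2, 70.6, 87.9, 99.5, 110.3.
The total first reaches 66 DD on day 6.

day 6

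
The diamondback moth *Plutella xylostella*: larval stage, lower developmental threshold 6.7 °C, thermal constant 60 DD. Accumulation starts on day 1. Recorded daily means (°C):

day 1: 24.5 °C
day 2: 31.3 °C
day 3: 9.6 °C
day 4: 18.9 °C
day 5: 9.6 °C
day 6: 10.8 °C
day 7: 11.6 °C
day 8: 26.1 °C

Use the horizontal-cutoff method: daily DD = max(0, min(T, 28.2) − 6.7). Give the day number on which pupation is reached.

day 6

Daily DD above 6.7 °C (capped at 21.5): 17.8, 21.5, 2.9, 12.2, 2.9, 4.1, 4.9, 19.4.
Cumulative: 17.8, 39.3, 42.2, 54.4, 57.3, 61.4, 66.3, 85.7.
The total first reaches 60 DD on day 6.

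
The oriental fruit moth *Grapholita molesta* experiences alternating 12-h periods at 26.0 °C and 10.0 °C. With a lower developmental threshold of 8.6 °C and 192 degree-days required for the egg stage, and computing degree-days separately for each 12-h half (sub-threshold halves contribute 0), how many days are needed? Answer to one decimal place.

20.4 days

Day half: max(0, 26.0 − 8.6) × 0.5 = 17.4 × 0.5 = 8.70 DD.
Night half: max(0, 10.0 − 8.6) × 0.5 = 1.4 × 0.5 = 0.70 DD.
Per 24 h: 9.40 DD/day.
Duration = 192 / 9.40 = 20.426 ≈ 20.4 days.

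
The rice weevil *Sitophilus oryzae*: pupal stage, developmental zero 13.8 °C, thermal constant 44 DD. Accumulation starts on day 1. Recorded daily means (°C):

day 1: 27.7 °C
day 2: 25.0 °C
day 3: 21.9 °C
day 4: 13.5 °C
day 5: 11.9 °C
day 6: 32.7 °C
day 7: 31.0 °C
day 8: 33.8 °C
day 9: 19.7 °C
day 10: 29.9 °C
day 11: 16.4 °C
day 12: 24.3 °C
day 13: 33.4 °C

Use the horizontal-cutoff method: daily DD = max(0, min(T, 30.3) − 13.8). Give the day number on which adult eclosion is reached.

day 6

Daily DD above 13.8 °C (capped at 16.5): 13.9, 11.2, 8.1, 0.0, 0.0, 16.5, 16.5, 16.5, 5.9, 16.1, 2.6, 10.5, 16.5.
Cumulative: 13.9, 25.1, 33.2, 33.2, 33.2, 49.7, 66.2, 82.7, 88.6, 104.7, 107.3, 117.8, 134.3.
The total first reaches 44 DD on day 6.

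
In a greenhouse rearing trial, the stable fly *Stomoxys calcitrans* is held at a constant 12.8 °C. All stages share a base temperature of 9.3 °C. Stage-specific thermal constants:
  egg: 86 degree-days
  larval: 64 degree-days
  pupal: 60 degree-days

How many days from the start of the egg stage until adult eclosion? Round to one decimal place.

Daily accumulation at 12.8 °C = 12.8 − 9.3 = 3.5 DD/day.
Total K = 86 + 64 + 60 = 210 DD.
Total duration = 210 / 3.5 = 60.000 ≈ 60.0 days.

60.0 days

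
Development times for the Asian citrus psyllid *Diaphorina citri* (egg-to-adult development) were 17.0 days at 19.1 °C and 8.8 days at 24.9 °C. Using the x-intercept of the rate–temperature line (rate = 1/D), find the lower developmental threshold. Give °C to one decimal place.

12.9 °C

Linear rate model ⇒ the product D·(T − T_b) is constant across temperatures.
17.0·(19.1 − T_b) = 8.8·(24.9 − T_b)
T_b = (17.0·19.1 − 8.8·24.9) / (17.0 − 8.8) = 105.58 / 8.2 = 12.876 °C ≈ 12.9 °C.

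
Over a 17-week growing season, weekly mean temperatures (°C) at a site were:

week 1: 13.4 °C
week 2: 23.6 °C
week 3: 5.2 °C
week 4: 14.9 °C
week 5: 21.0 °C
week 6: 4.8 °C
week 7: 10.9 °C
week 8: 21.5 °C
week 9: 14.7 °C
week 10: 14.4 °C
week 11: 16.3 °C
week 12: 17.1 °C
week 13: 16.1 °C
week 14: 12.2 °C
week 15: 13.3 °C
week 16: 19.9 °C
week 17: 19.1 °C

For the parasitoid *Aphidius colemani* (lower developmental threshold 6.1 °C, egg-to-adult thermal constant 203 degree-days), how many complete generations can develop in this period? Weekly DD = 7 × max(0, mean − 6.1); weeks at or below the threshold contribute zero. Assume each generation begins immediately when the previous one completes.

Weekly DD (7 × max(0, T̄ − 6.1)): 51.1, 122.5, 0.0, 61.6, 104.3, 0.0, 33.6, 107.8, 60.2, 58.1, 71.4, 77.0, 70.0, 42.7, 50.4, 96.6, 91.0.
Season total = 1098.3 DD.
Complete generations = ⌊1098.3 / 203⌋ = 5.

5 generations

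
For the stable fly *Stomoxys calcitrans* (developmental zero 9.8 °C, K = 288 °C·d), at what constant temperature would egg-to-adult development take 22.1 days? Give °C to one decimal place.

22.8 °C

Required daily accumulation = 288 / 22.1 = 13.032 DD/day.
T = T_base + 13.032 = 9.8 + 13.032 = 22.832 ≈ 22.8 °C.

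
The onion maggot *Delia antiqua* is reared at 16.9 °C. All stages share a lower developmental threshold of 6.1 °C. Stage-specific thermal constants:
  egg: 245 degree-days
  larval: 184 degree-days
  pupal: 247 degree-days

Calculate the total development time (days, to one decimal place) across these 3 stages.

62.6 days

Daily accumulation at 16.9 °C = 16.9 − 6.1 = 10.8 DD/day.
Total K = 245 + 184 + 247 = 676 DD.
Total duration = 676 / 10.8 = 62.593 ≈ 62.6 days.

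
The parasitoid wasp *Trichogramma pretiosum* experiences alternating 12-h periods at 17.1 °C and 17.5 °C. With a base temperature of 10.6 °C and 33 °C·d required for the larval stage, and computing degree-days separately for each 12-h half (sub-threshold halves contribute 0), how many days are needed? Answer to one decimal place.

Day half: max(0, 17.1 − 10.6) × 0.5 = 6.5 × 0.5 = 3.25 DD.
Night half: max(0, 17.5 − 10.6) × 0.5 = 6.9 × 0.5 = 3.45 DD.
Per 24 h: 6.70 DD/day.
Duration = 33 / 6.70 = 4.925 ≈ 4.9 days.

4.9 days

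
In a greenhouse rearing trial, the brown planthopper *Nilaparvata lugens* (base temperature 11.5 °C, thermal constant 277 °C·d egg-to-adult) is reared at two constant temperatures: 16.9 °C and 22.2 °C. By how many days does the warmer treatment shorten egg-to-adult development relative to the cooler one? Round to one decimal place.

25.4 days

At 16.9 °C: 277 / (16.9 − 11.5) = 277 / 5.4 = 51.296 d.
At 22.2 °C: 277 / (22.2 − 11.5) = 277 / 10.7 = 25.888 d.
Difference = |51.296 − 25.888| = 25.408 ≈ 25.4 days.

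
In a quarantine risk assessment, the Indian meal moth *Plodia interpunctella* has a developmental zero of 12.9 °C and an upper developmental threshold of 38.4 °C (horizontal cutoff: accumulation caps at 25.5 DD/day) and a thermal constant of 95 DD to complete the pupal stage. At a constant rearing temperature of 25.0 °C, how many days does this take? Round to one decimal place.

Daily accumulation = 25.0 − 12.9 = 12.1 DD/day.
Duration = 95 / 12.1 = 7.851 ≈ 7.9 days.

7.9 days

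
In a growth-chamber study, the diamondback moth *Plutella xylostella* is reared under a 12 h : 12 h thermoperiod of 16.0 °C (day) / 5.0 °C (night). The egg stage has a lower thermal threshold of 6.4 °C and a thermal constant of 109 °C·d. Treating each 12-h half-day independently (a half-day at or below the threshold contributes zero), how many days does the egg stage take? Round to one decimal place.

Day half: max(0, 16.0 − 6.4) × 0.5 = 9.6 × 0.5 = 4.80 DD.
Night half: max(0, 5.0 − 6.4) × 0.5 = 0.0 × 0.5 = 0.00 DD.
Per 24 h: 4.80 DD/day.
Duration = 109 / 4.80 = 22.708 ≈ 22.7 days.

22.7 days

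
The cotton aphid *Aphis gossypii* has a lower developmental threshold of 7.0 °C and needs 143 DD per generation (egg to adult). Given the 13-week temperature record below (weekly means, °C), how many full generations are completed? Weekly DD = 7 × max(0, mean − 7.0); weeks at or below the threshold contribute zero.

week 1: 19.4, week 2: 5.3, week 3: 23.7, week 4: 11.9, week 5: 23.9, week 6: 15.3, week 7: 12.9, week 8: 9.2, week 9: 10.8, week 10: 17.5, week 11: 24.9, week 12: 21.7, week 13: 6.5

Weekly DD (7 × max(0, T̄ − 7.0)): 86.8, 0.0, 116.9, 34.3, 118.3, 58.1, 41.3, 15.4, 26.6, 73.5, 125.3, 102.9, 0.0.
Season total = 799.4 DD.
Complete generations = ⌊799.4 / 143⌋ = 5.

5 generations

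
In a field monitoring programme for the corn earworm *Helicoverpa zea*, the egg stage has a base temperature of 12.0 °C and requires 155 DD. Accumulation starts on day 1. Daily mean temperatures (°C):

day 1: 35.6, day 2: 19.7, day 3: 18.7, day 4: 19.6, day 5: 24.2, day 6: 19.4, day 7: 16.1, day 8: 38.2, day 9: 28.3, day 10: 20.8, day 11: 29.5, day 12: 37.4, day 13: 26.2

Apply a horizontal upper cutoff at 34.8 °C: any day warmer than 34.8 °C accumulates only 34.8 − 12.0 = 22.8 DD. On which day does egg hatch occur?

Daily DD above 12.0 °C (capped at 22.8): 22.8, 7.7, 6.7, 7.6, 12.2, 7.4, 4.1, 22.8, 16.3, 8.8, 17.5, 22.8, 14.2.
Cumulative: 22.8, 30.5, 37.2, 44.8, 57.0, 64.4, 68.5, 91.3, 107.6, 116.4, 133.9, 156.7, 170.9.
The total first reaches 155 DD on day 12.

day 12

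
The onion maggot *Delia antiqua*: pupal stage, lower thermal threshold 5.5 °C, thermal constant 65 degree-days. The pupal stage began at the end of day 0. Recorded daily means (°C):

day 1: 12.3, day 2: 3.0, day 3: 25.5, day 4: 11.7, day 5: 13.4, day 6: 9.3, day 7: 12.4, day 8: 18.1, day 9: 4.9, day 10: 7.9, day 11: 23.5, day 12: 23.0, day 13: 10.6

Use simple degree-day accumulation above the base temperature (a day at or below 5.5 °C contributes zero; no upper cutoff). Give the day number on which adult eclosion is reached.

day 10

Daily DD above 5.5 °C: 6.8, 0.0, 20.0, 6.2, 7.9, 3.8, 6.9, 12.6, 0.0, 2.4, 18.0, 17.5, 5.1.
Cumulative: 6.8, 6.8, 26.8, 33.0, 40.9, 44.7, 51.6, 64.2, 64.2, 66.6, 84.6, 102.1, 107.2.
The total first reaches 65 DD on day 10.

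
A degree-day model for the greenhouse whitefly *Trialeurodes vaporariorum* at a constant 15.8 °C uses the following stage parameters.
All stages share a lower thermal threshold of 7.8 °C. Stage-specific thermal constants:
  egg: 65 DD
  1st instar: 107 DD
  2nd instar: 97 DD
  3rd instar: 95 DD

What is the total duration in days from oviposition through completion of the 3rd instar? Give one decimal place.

45.5 days

Daily accumulation at 15.8 °C = 15.8 − 7.8 = 8.0 DD/day.
Total K = 65 + 107 + 97 + 95 = 364 DD.
Total duration = 364 / 8.0 = 45.500 ≈ 45.5 days.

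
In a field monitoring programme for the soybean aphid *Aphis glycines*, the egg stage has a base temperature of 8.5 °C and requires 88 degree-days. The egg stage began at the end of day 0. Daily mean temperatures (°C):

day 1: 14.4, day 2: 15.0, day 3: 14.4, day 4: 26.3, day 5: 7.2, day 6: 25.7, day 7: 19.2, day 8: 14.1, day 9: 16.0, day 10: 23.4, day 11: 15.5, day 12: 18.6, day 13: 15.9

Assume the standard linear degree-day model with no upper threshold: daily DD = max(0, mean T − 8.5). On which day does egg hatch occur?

Daily DD above 8.5 °C: 5.9, 6.5, 5.9, 17.8, 0.0, 17.2, 10.7, 5.6, 7.5, 14.9, 7.0, 10.1, 7.4.
Cumulative: 5.9, 12.4, 18.3, 36.1, 36.1, 53.3, 64.0, 69.6, 77.1, 92.0, 99.0, 109.1, 116.5.
The total first reaches 88 DD on day 10.

day 10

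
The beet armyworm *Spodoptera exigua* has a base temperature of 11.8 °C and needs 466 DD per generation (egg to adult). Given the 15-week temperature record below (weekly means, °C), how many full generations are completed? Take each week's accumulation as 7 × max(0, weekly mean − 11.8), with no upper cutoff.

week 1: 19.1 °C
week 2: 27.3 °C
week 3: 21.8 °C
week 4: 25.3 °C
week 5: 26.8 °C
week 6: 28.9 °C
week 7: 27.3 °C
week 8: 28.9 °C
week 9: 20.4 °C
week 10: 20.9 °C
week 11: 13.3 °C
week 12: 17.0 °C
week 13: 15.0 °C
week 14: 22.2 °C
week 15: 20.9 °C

Weekly DD (7 × max(0, T̄ − 11.8)): 51.1, 108.5, 70.0, 94.5, 105.0, 119.7, 108.5, 119.7, 60.2, 63.7, 10.5, 36.4, 22.4, 72.8, 63.7.
Season total = 1106.7 DD.
Complete generations = ⌊1106.7 / 466⌋ = 2.

2 generations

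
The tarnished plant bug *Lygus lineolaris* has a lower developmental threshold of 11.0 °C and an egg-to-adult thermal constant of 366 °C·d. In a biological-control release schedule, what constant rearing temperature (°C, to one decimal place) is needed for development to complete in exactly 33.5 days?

Required daily accumulation = 366 / 33.5 = 10.925 DD/day.
T = T_base + 10.925 = 11.0 + 10.925 = 21.925 ≈ 21.9 °C.

21.9 °C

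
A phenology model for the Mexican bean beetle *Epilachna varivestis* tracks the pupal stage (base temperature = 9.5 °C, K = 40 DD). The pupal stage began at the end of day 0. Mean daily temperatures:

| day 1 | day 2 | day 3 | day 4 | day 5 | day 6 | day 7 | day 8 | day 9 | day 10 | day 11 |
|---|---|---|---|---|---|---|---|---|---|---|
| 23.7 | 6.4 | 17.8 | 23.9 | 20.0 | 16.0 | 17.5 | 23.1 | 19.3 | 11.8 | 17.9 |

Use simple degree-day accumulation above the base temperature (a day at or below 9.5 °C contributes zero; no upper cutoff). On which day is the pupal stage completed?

day 5

Daily DD above 9.5 °C: 14.2, 0.0, 8.3, 14.4, 10.5, 6.5, 8.0, 13.6, 9.8, 2.3, 8.4.
Cumulative: 14.2, 14.2, 22.5, 36.9, 47.4, 53.9, 61.9, 75.5, 85.3, 87.6, 96.0.
The total first reaches 40 DD on day 5.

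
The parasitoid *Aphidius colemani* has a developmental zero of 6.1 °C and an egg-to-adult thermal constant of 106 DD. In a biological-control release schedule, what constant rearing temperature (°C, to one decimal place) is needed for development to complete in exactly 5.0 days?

Required daily accumulation = 106 / 5.0 = 21.200 DD/day.
T = T_base + 21.200 = 6.1 + 21.200 = 27.300 ≈ 27.3 °C.

27.3 °C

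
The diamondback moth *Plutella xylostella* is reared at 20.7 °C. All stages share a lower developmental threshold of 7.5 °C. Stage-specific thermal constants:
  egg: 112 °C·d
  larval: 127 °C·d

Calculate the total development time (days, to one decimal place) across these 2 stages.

Daily accumulation at 20.7 °C = 20.7 − 7.5 = 13.2 DD/day.
Total K = 112 + 127 = 239 DD.
Total duration = 239 / 13.2 = 18.106 ≈ 18.1 days.

18.1 days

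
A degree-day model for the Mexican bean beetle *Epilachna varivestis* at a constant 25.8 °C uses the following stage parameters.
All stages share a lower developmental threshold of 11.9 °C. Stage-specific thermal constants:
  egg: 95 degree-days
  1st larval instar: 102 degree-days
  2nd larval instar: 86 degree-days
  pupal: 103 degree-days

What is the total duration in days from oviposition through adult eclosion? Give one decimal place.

Daily accumulation at 25.8 °C = 25.8 − 11.9 = 13.9 DD/day.
Total K = 95 + 102 + 86 + 103 = 386 DD.
Total duration = 386 / 13.9 = 27.770 ≈ 27.8 days.

27.8 days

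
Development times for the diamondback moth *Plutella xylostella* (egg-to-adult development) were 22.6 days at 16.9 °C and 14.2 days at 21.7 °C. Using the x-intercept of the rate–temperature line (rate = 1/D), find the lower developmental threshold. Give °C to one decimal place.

8.8 °C

Linear rate model ⇒ the product D·(T − T_b) is constant across temperatures.
22.6·(16.9 − T_b) = 14.2·(21.7 − T_b)
T_b = (22.6·16.9 − 14.2·21.7) / (22.6 − 14.2) = 73.80 / 8.4 = 8.786 °C ≈ 8.8 °C.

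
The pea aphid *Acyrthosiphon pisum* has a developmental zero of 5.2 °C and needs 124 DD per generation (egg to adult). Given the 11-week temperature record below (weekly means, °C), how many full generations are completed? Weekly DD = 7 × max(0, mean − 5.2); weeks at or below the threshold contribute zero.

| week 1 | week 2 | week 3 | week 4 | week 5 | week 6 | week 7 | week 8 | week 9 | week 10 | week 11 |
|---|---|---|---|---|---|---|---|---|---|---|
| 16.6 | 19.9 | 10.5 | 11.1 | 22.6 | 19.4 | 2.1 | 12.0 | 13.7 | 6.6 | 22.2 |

Weekly DD (7 × max(0, T̄ − 5.2)): 79.8, 102.9, 37.1, 41.3, 121.8, 99.4, 0.0, 47.6, 59.5, 9.8, 119.0.
Season total = 718.2 DD.
Complete generations = ⌊718.2 / 124⌋ = 5.

5 generations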